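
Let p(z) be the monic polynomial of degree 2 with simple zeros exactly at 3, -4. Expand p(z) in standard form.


The polynomial is p(z) = ∏_{α ∈ S} (z − α), where S = {3, -4}.
Expanding the product yields: p(z) = z^2 + z -12.
The resulting polynomial has degree 2 and real coefficients as required.

p(z) = z^2 + z -12.


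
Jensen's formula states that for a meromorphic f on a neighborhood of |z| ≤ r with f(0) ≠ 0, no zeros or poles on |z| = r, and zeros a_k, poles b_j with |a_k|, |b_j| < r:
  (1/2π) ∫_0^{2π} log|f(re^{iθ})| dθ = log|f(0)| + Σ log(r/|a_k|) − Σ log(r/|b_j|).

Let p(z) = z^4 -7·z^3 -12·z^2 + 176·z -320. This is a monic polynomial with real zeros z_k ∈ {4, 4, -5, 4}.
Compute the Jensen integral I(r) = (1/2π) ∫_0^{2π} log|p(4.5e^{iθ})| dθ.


Zeros: -5, 4, 4, 4; r = 4.5.
Inside |z| < r: 4, 4, 4. Outside (|z| ≥ r): -5.
p(0) = -320, so log|p(0)| = log(320) = 5.7683.
Apply Jensen: I(r) = log|p(0)| + Σ_k log(r/|z_k|), summed over zeros inside |z| < r.
  log(r/|z_k|) for z_k = 4: log(4.5/4) = 0.1178
  log(r/|z_k|) for z_k = 4: log(4.5/4) = 0.1178
  log(r/|z_k|) for z_k = 4: log(4.5/4) = 0.1178
  Outside zeros (-5) contribute nothing to the Jensen sum.
Sum over inside zeros: 0.3533.
I(r) = log|p(0)| + (inside sum) = 5.7683 + 0.3533 = 6.1217.
Note: since some zeros are outside |z| ≤ r, the simplified n·log(r) form does NOT apply — only the inside zeros contribute.

I(r) ≈ 6.1217.


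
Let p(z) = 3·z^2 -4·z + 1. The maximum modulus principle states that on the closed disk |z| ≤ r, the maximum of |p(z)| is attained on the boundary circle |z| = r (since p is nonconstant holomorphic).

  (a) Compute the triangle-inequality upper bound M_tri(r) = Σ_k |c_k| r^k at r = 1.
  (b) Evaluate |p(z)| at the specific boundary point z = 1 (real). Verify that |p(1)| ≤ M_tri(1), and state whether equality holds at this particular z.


Coefficients: c_0 = 1, c_1 = -4, c_2 = 3. Radius r = 1.
Part (a). Triangle bound: M_tri(r) = Σ_k |c_k| r^k
  = |1|·1^0 + |-4|·1^1 + |3|·1^2
  = 1 + 4 + 3 = 8.
This bounds M(r) := max_{|z|=r} |p(z)| from above; equality holds iff all terms c_k z^k can be made to align in phase at a single z on |z|=r.
Part (b). At z = 1 (real, on the circle |z| = r):
  p(1) = (1)·1^0 + (-4)·1^1 + (3)·1^2 = 0.
  |p(1)| = 0.
Check: |p(1)| = 0 ≤ 8 = M_tri(1). ✓ Equality does not hold at z = 1 (the coefficients have mixed signs, so the terms do not all align in phase there).

M_tri(1) = 8; |p(1)| = 0; equality at z=1: no.


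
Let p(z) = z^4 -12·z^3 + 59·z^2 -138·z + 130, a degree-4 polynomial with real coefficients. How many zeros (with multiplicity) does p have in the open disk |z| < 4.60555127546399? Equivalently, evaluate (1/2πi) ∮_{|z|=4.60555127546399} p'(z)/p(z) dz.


The zeros of p are: (3 + 1i), (3 - 1i), (3 + 2i), (3 - 2i).
Their magnitudes are: 3.162, 3.162, 3.606, 3.606.
Zeros with |z| < R = 4.60555127546399: (3 + 1i), (3 - 1i), (3 + 2i), (3 - 2i).
Count = 4.
By the argument principle, (1/2πi) ∮_{|z|=R} p'(z)/p(z) dz equals exactly this count.

Number of zeros inside |z| < 4.60555127546399: 4.


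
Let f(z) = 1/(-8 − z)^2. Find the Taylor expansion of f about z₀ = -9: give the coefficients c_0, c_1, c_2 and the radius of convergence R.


Let w = z − z₀, so z = z₀ + w.
Then -8 − z = -8 − (z₀ + w) = (-8 − z₀) − w = 1 − w.
f(z) = 1/(1 − w)^2 = (1/(1)^2) · (1 − w/(1))^{−2}.
By the binomial series (1−u)^{−2} = Σ_{n≥0} C(n+1, 1) u^n for |u|<1, with u = w/(1):
  c_n = C(n+1, 1) / (1)^(n+2).
  c_0 = 1/(1)^2 = 1.
  c_1 = 2/(1)^3 = 2.
  c_2 = 3/(1)^4 = 3.
The series is valid for |w/d| < 1, i.e. |z − z₀| < |d|.
Radius of convergence: R = |-8 − z₀| = |1| = 1 (distance from z₀ to the singularity z = -8).

c_0 = 1, c_1 = 2, c_2 = 3; R = 1.


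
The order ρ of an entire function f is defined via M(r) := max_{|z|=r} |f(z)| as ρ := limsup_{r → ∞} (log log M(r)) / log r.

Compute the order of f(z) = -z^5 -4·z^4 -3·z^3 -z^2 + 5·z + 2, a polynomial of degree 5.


|f(z)| ≤ Σ|c_k|·r^k = O(r^5) as r → ∞. Polynomial growth is O(e^{r^ε}) for every ε > 0 (since r^5/e^{r^ε} → 0), so ρ ≤ ε for all ε > 0, i.e. ρ = 0. Every nonconstant polynomial has order 0.
Therefore ρ = 0.

Order ρ = 0.


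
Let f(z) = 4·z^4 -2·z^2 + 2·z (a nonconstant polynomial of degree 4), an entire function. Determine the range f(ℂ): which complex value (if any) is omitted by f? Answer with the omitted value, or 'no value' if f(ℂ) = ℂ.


Little Picard bounds the complement of f(ℂ) to at most one point.
For every w ∈ ℂ, the equation p(z) − w = 0 is a nonconstant polynomial in z and hence has at least one root by the fundamental theorem of algebra. So p is surjective onto ℂ, omitting no value.

Omitted value: no value.


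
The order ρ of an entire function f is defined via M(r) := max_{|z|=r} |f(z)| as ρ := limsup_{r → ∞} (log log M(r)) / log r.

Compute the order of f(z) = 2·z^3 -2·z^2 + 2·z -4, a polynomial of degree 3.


|f(z)| ≤ Σ|c_k|·r^k = O(r^3) as r → ∞. Polynomial growth is O(e^{r^ε}) for every ε > 0 (since r^3/e^{r^ε} → 0), so ρ ≤ ε for all ε > 0, i.e. ρ = 0. Every nonconstant polynomial has order 0.
Therefore ρ = 0.

Order ρ = 0.


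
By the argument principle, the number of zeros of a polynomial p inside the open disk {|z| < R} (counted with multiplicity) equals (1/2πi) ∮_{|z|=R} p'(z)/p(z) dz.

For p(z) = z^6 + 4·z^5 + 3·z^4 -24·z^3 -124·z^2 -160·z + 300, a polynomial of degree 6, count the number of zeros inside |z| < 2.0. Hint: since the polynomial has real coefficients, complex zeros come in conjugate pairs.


The zeros of p are: (-3 + 1i), (-3 - 1i), 1, (-1 + 3i), (-1 - 3i), 3.
Their magnitudes are: 3.162, 3.162, 1, 3.162, 3.162, 3.
Zeros with |z| < R = 2.0: 1.
Count = 1.
By the argument principle, (1/2πi) ∮_{|z|=R} p'(z)/p(z) dz equals exactly this count.

Number of zeros inside |z| < 2.0: 1.


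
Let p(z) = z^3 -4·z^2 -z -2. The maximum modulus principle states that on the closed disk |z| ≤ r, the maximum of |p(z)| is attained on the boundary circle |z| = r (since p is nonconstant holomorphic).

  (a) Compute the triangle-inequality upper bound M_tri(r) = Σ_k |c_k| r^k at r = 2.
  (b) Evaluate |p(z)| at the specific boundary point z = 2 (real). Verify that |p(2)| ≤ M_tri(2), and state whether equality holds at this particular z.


Coefficients: c_0 = -2, c_1 = -1, c_2 = -4, c_3 = 1. Radius r = 2.
Part (a). Triangle bound: M_tri(r) = Σ_k |c_k| r^k
  = |-2|·2^0 + |-1|·2^1 + |-4|·2^2 + |1|·2^3
  = 2 + 2 + 16 + 8 = 28.
This bounds M(r) := max_{|z|=r} |p(z)| from above; equality holds iff all terms c_k z^k can be made to align in phase at a single z on |z|=r.
Part (b). At z = 2 (real, on the circle |z| = r):
  p(2) = (-2)·2^0 + (-1)·2^1 + (-4)·2^2 + (1)·2^3 = -12.
  |p(2)| = 12.
Check: |p(2)| = 12 ≤ 28 = M_tri(2). ✓ Equality does not hold at z = 2 (the coefficients have mixed signs, so the terms do not all align in phase there).

M_tri(2) = 28; |p(2)| = 12; equality at z=2: no.


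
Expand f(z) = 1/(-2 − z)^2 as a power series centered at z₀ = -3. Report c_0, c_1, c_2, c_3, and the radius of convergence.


Let w = z − z₀, so z = z₀ + w.
Then -2 − z = -2 − (z₀ + w) = (-2 − z₀) − w = 1 − w.
f(z) = 1/(1 − w)^2 = (1/(1)^2) · (1 − w/(1))^{−2}.
By the binomial series (1−u)^{−2} = Σ_{n≥0} C(n+1, 1) u^n for |u|<1, with u = w/(1):
  c_n = C(n+1, 1) / (1)^(n+2).
  c_0 = 1/(1)^2 = 1.
  c_1 = 2/(1)^3 = 2.
  c_2 = 3/(1)^4 = 3.
  c_3 = 4/(1)^5 = 4.
The series is valid for |w/d| < 1, i.e. |z − z₀| < |d|.
Radius of convergence: R = |-2 − z₀| = |1| = 1 (distance from z₀ to the singularity z = -2).

c_0 = 1, c_1 = 2, c_2 = 3, c_3 = 4; R = 1.


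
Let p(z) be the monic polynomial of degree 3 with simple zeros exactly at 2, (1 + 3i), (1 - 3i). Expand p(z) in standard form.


The polynomial is p(z) = ∏_{α ∈ S} (z − α), where S = {2, (1 + 3i), (1 - 3i)}.
Expanding the product yields: p(z) = z^3 -4·z^2 + 14·z -20.
Note conjugate pairs combine to real quadratics: (z − (1+3i))(z − (1−3i)) = z² − 2z + 10.
The resulting polynomial has degree 3 and real coefficients as required.

p(z) = z^3 -4·z^2 + 14·z -20.


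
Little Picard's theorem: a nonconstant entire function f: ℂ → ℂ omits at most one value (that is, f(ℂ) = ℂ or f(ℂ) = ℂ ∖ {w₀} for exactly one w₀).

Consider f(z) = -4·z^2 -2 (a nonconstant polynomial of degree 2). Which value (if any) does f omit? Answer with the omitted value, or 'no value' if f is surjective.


Little Picard bounds the complement of f(ℂ) to at most one point.
For every w ∈ ℂ, the equation p(z) − w = 0 is a nonconstant polynomial in z and hence has at least one root by the fundamental theorem of algebra. So p is surjective onto ℂ, omitting no value.

Omitted value: no value.


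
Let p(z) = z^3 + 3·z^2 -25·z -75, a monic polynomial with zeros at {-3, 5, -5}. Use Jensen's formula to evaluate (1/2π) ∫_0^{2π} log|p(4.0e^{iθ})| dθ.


Zeros: -5, -3, 5; r = 4.0.
Inside |z| < r: -3. Outside (|z| ≥ r): -5, 5.
p(0) = -75, so log|p(0)| = log(75) = 4.3175.
Apply Jensen: I(r) = log|p(0)| + Σ_k log(r/|z_k|), summed over zeros inside |z| < r.
  log(r/|z_k|) for z_k = -3: log(4.0/3) = 0.2877
  Outside zeros (-5, 5) contribute nothing to the Jensen sum.
Sum over inside zeros: 0.2877.
I(r) = log|p(0)| + (inside sum) = 4.3175 + 0.2877 = 4.6052.
Note: since some zeros are outside |z| ≤ r, the simplified n·log(r) form does NOT apply — only the inside zeros contribute.

I(r) ≈ 4.6052.


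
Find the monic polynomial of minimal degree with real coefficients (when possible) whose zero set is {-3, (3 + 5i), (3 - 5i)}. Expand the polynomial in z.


The polynomial is p(z) = ∏_{α ∈ S} (z − α), where S = {-3, (3 + 5i), (3 - 5i)}.
Expanding the product yields: p(z) = z^3 -3·z^2 + 16·z + 102.
Note conjugate pairs combine to real quadratics: (z − (3+5i))(z − (3−5i)) = z² − 6z + 34.
The resulting polynomial has degree 3 and real coefficients as required.

p(z) = z^3 -3·z^2 + 16·z + 102.


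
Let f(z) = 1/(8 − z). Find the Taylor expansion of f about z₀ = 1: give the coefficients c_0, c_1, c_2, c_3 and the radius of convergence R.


Let w = z − z₀, so z = z₀ + w.
Then 8 − z = 8 − (z₀ + w) = (8 − z₀) − w = 7 − w.
f(z) = 1/(7 − w) = (1/(7)) · 1/(1 − w/(7)) = Σ_{n≥0} w^n / (7)^(n+1).
So c_n = 1/(7)^(n+1):
  c_0 = 1/(7)^1 = 1/7.
  c_1 = 1/(7)^2 = 1/49.
  c_2 = 1/(7)^3 = 1/343.
  c_3 = 1/(7)^4 = 1/2401.
The series is valid for |w/d| < 1, i.e. |z − z₀| < |d|.
Radius of convergence: R = |8 − z₀| = |7| = 7 (distance from z₀ to the singularity z = 8).

c_0 = 1/7, c_1 = 1/49, c_2 = 1/343, c_3 = 1/2401; R = 7.


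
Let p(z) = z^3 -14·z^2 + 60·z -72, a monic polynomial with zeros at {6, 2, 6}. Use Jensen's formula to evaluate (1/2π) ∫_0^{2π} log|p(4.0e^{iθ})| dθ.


Zeros: 2, 6, 6; r = 4.0.
Inside |z| < r: 2. Outside (|z| ≥ r): 6, 6.
p(0) = -72, so log|p(0)| = log(72) = 4.2767.
Apply Jensen: I(r) = log|p(0)| + Σ_k log(r/|z_k|), summed over zeros inside |z| < r.
  log(r/|z_k|) for z_k = 2: log(4.0/2) = 0.6931
  Outside zeros (6, 6) contribute nothing to the Jensen sum.
Sum over inside zeros: 0.6931.
I(r) = log|p(0)| + (inside sum) = 4.2767 + 0.6931 = 4.9698.
Note: since some zeros are outside |z| ≤ r, the simplified n·log(r) form does NOT apply — only the inside zeros contribute.

I(r) ≈ 4.9698.


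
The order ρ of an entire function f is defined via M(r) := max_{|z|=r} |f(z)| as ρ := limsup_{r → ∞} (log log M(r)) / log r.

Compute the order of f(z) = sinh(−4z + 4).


sinh(w) is a linear combination of e^{iw} and e^{−iw} (or e^w, e^{−w} in the hyperbolic case), so |sinh(w)| ≤ e^{|w|}. With w = −4z + 4, |w| ≤ 4|z| + 4 = 4r + 4 on |z| = r, giving M(r) ≤ e^{4r + 4}, so ρ ≤ 1. On a suitable ray (z = it for sin/cos; z = t for sinh/cosh, t real → ∞), |sinh(−4z + 4)| grows like e^{4|t|}/2, so ρ ≥ 1. Hence ρ = 1.
Therefore ρ = 1.

Order ρ = 1.


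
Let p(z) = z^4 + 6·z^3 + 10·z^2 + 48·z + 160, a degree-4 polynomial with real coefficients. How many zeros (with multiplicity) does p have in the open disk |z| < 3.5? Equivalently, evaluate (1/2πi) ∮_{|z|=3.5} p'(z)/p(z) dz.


The zeros of p are: (1 + 3i), (1 - 3i), -4, -4.
Their magnitudes are: 3.162, 3.162, 4, 4.
Zeros with |z| < R = 3.5: (1 + 3i), (1 - 3i).
Count = 2.
By the argument principle, (1/2πi) ∮_{|z|=R} p'(z)/p(z) dz equals exactly this count.

Number of zeros inside |z| < 3.5: 2.


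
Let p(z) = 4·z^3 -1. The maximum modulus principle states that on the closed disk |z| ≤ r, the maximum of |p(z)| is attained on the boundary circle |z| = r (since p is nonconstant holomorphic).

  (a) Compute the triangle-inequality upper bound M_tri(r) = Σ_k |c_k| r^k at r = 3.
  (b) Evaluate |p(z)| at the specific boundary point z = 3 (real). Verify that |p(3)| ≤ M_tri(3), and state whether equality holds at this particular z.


Coefficients: c_0 = -1, c_1 = 0, c_2 = 0, c_3 = 4. Radius r = 3.
Part (a). Triangle bound: M_tri(r) = Σ_k |c_k| r^k
  = |-1|·3^0 + |0|·3^1 + |0|·3^2 + |4|·3^3
  = 1 + 0 + 0 + 108 = 109.
This bounds M(r) := max_{|z|=r} |p(z)| from above; equality holds iff all terms c_k z^k can be made to align in phase at a single z on |z|=r.
Part (b). At z = 3 (real, on the circle |z| = r):
  p(3) = (-1)·3^0 + (0)·3^1 + (0)·3^2 + (4)·3^3 = 107.
  |p(3)| = 107.
Check: |p(3)| = 107 ≤ 109 = M_tri(3). ✓ Equality does not hold at z = 3 (the coefficients have mixed signs, so the terms do not all align in phase there).

M_tri(3) = 109; |p(3)| = 107; equality at z=3: no.


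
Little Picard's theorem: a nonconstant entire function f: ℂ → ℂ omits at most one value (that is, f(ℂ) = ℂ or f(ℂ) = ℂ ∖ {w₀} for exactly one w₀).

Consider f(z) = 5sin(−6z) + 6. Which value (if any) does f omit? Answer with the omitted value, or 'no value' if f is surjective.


Little Picard bounds the complement of f(ℂ) to at most one point.
sin is entire and surjective onto ℂ: for every w ∈ ℂ, sin(ζ) = w has a solution ζ ∈ ℂ (e.g., via the complex inverse arcsin). With ζ = −6z this gives z = ζ/(-6). Then 5·sin(−6z) takes every value in 5·ℂ = ℂ, and adding 6 is a bijection of ℂ. So f is surjective and omits no value. (Note: only on the real line is sin bounded by [−1, 1].)

Omitted value: no value.


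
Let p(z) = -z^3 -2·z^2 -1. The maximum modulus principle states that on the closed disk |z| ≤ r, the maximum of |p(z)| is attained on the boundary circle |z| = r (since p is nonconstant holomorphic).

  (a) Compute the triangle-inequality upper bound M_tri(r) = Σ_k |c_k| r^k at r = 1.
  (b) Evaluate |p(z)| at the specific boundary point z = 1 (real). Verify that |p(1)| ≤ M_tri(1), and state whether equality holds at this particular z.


Coefficients: c_0 = -1, c_1 = 0, c_2 = -2, c_3 = -1. Radius r = 1.
Part (a). Triangle bound: M_tri(r) = Σ_k |c_k| r^k
  = |-1|·1^0 + |0|·1^1 + |-2|·1^2 + |-1|·1^3
  = 1 + 0 + 2 + 1 = 4.
This bounds M(r) := max_{|z|=r} |p(z)| from above; equality holds iff all terms c_k z^k can be made to align in phase at a single z on |z|=r.
Part (b). At z = 1 (real, on the circle |z| = r):
  p(1) = (-1)·1^0 + (0)·1^1 + (-2)·1^2 + (-1)·1^3 = -4.
  |p(1)| = 4.
Since all nonzero coefficients share the same sign, |p(1)| = 4 = M_tri(1); the triangle bound is attained at z = 1, so in fact M(r) = 4.

M_tri(1) = 4; |p(1)| = 4; equality at z=1: yes.


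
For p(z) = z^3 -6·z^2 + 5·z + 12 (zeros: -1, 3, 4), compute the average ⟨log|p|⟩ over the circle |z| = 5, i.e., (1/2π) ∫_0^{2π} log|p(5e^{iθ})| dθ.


Zeros: -1, 3, 4; r = 5.
Inside |z| < r: -1, 3, 4. Outside (|z| ≥ r): ∅.
p(0) = 12, so log|p(0)| = log(12) = 2.4849.
Apply Jensen: I(r) = log|p(0)| + Σ_k log(r/|z_k|), summed over zeros inside |z| < r.
  log(r/|z_k|) for z_k = -1: log(5/1) = 1.6094
  log(r/|z_k|) for z_k = 3: log(5/3) = 0.5108
  log(r/|z_k|) for z_k = 4: log(5/4) = 0.2231
Sum over inside zeros: 2.3434.
I(r) = log|p(0)| + (inside sum) = 2.4849 + 2.3434 = 4.8283.
Closed form (all zeros inside, monic): I(r) = n·log(r) = 3·log(5) = 4.8283. ✓

I(r) ≈ 4.8283.


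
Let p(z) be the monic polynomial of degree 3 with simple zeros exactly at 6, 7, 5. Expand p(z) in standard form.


The polynomial is p(z) = ∏_{α ∈ S} (z − α), where S = {6, 7, 5}.
Expanding the product yields: p(z) = z^3 -18·z^2 + 107·z -210.
The resulting polynomial has degree 3 and real coefficients as required.

p(z) = z^3 -18·z^2 + 107·z -210.


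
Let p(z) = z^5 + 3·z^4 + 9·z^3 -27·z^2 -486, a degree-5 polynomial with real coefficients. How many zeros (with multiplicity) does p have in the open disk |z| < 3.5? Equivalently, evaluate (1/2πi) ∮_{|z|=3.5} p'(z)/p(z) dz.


The zeros of p are: (-3 + 3i), (-3 - 3i), 3, (0 + 3i), (0 - 3i).
Their magnitudes are: 4.243, 4.243, 3, 3, 3.
Zeros with |z| < R = 3.5: 3, (0 + 3i), (0 - 3i).
Count = 3.
By the argument principle, (1/2πi) ∮_{|z|=R} p'(z)/p(z) dz equals exactly this count.

Number of zeros inside |z| < 3.5: 3.


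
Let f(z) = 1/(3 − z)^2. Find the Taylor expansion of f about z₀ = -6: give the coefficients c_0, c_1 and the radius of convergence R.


Let w = z − z₀, so z = z₀ + w.
Then 3 − z = 3 − (z₀ + w) = (3 − z₀) − w = 9 − w.
f(z) = 1/(9 − w)^2 = (1/(9)^2) · (1 − w/(9))^{−2}.
By the binomial series (1−u)^{−2} = Σ_{n≥0} C(n+1, 1) u^n for |u|<1, with u = w/(9):
  c_n = C(n+1, 1) / (9)^(n+2).
  c_0 = 1/(9)^2 = 1/81.
  c_1 = 2/(9)^3 = 2/729.
The series is valid for |w/d| < 1, i.e. |z − z₀| < |d|.
Radius of convergence: R = |3 − z₀| = |9| = 9 (distance from z₀ to the singularity z = 3).

c_0 = 1/81, c_1 = 2/729; R = 9.


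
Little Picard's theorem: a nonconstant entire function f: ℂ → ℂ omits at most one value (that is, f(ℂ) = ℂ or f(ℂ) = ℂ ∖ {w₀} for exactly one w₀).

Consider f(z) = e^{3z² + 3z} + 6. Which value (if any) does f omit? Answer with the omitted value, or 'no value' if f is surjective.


Little Picard bounds the complement of f(ℂ) to at most one point.
The exponent g(z) = 3z² + 3z is a nonconstant polynomial, hence surjective onto ℂ. So e^{g(z)} takes every value in {e^w : w ∈ ℂ} = ℂ ∖ {0}. Adding 6 shifts the range to ℂ ∖ {6}. f omits exactly 6.

Omitted value: 6.


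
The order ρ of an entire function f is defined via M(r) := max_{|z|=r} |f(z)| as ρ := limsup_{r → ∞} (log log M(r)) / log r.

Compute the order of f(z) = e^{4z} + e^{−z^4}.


Each summand is entire of order 1 and 4 respectively (as in the single-exponential case). The order of a sum is at most the max of the orders, so ρ ≤ 4. For the lower bound: on |z|=r choose arg z so that -1z^4 is real positive; then |e^{-1z^4}| = e^{1r^4} while |e^{4z}| ≤ e^{4r^1} = o(e^{1r^4}). So |f| ≥ e^{1r^4}(1 − o(1)) and ρ ≥ 4. Hence ρ = max(1, 4) = 4.
Therefore ρ = 4.

Order ρ = 4.


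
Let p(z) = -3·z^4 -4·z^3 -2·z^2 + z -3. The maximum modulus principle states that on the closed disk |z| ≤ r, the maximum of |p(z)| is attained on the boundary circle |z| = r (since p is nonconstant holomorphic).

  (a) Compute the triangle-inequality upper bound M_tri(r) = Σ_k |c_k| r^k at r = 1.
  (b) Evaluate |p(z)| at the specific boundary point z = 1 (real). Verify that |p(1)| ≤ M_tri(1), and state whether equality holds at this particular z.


Coefficients: c_0 = -3, c_1 = 1, c_2 = -2, c_3 = -4, c_4 = -3. Radius r = 1.
Part (a). Triangle bound: M_tri(r) = Σ_k |c_k| r^k
  = |-3|·1^0 + |1|·1^1 + |-2|·1^2 + |-4|·1^3 + |-3|·1^4
  = 3 + 1 + 2 + 4 + 3 = 13.
This bounds M(r) := max_{|z|=r} |p(z)| from above; equality holds iff all terms c_k z^k can be made to align in phase at a single z on |z|=r.
Part (b). At z = 1 (real, on the circle |z| = r):
  p(1) = (-3)·1^0 + (1)·1^1 + (-2)·1^2 + (-4)·1^3 + (-3)·1^4 = -11.
  |p(1)| = 11.
Check: |p(1)| = 11 ≤ 13 = M_tri(1). ✓ Equality does not hold at z = 1 (the coefficients have mixed signs, so the terms do not all align in phase there).

M_tri(1) = 13; |p(1)| = 11; equality at z=1: no.


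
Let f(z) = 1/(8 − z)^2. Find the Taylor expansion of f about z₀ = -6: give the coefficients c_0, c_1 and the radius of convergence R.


Let w = z − z₀, so z = z₀ + w.
Then 8 − z = 8 − (z₀ + w) = (8 − z₀) − w = 14 − w.
f(z) = 1/(14 − w)^2 = (1/(14)^2) · (1 − w/(14))^{−2}.
By the binomial series (1−u)^{−2} = Σ_{n≥0} C(n+1, 1) u^n for |u|<1, with u = w/(14):
  c_n = C(n+1, 1) / (14)^(n+2).
  c_0 = 1/(14)^2 = 1/196.
  c_1 = 2/(14)^3 = 1/1372.
The series is valid for |w/d| < 1, i.e. |z − z₀| < |d|.
Radius of convergence: R = |8 − z₀| = |14| = 14 (distance from z₀ to the singularity z = 8).

c_0 = 1/196, c_1 = 1/1372; R = 14.


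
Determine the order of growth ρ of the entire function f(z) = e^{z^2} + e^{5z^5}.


Each summand is entire of order 2 and 5 respectively (as in the single-exponential case). The order of a sum is at most the max of the orders, so ρ ≤ 5. For the lower bound: on |z|=r choose arg z so that 5z^5 is real positive; then |e^{5z^5}| = e^{5r^5} while |e^{1z^2}| ≤ e^{1r^2} = o(e^{5r^5}). So |f| ≥ e^{5r^5}(1 − o(1)) and ρ ≥ 5. Hence ρ = max(2, 5) = 5.
Therefore ρ = 5.

Order ρ = 5.


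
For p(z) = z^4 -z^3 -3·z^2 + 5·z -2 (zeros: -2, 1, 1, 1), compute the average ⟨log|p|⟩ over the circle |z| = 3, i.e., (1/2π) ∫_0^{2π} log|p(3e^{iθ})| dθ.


Zeros: -2, 1, 1, 1; r = 3.
Inside |z| < r: -2, 1, 1, 1. Outside (|z| ≥ r): ∅.
p(0) = -2, so log|p(0)| = log(2) = 0.6931.
Apply Jensen: I(r) = log|p(0)| + Σ_k log(r/|z_k|), summed over zeros inside |z| < r.
  log(r/|z_k|) for z_k = -2: log(3/2) = 0.4055
  log(r/|z_k|) for z_k = 1: log(3/1) = 1.0986
  log(r/|z_k|) for z_k = 1: log(3/1) = 1.0986
  log(r/|z_k|) for z_k = 1: log(3/1) = 1.0986
Sum over inside zeros: 3.7013.
I(r) = log|p(0)| + (inside sum) = 0.6931 + 3.7013 = 4.3944.
Closed form (all zeros inside, monic): I(r) = n·log(r) = 4·log(3) = 4.3944. ✓

I(r) ≈ 4.3944.


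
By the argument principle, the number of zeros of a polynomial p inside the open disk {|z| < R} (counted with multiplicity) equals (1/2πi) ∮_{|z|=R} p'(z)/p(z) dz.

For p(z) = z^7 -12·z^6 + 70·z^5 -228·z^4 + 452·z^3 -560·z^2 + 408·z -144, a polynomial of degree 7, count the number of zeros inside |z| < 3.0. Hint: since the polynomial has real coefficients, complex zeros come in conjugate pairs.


The zeros of p are: 2, (1 + 1i), (1 - 1i), (3 + 3i), (3 - 3i), (1 + 1i), (1 - 1i).
Their magnitudes are: 2, 1.414, 1.414, 4.243, 4.243, 1.414, 1.414.
Zeros with |z| < R = 3.0: 2, (1 + 1i), (1 - 1i), (1 + 1i), (1 - 1i).
Count = 5.
By the argument principle, (1/2πi) ∮_{|z|=R} p'(z)/p(z) dz equals exactly this count.

Number of zeros inside |z| < 3.0: 5.


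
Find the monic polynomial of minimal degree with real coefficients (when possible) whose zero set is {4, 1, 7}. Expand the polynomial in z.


The polynomial is p(z) = ∏_{α ∈ S} (z − α), where S = {4, 1, 7}.
Expanding the product yields: p(z) = z^3 -12·z^2 + 39·z -28.
The resulting polynomial has degree 3 and real coefficients as required.

p(z) = z^3 -12·z^2 + 39·z -28.


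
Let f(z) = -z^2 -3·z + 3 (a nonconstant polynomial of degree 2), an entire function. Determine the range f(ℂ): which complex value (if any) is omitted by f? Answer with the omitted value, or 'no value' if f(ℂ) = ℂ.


Little Picard bounds the complement of f(ℂ) to at most one point.
For every w ∈ ℂ, the equation p(z) − w = 0 is a nonconstant polynomial in z and hence has at least one root by the fundamental theorem of algebra. So p is surjective onto ℂ, omitting no value.

Omitted value: no value.


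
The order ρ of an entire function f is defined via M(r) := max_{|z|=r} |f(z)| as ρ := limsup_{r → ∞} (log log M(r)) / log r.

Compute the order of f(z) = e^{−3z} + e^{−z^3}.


Each summand is entire of order 1 and 3 respectively (as in the single-exponential case). The order of a sum is at most the max of the orders, so ρ ≤ 3. For the lower bound: on |z|=r choose arg z so that -1z^3 is real positive; then |e^{-1z^3}| = e^{1r^3} while |e^{-3z}| ≤ e^{3r^1} = o(e^{1r^3}). So |f| ≥ e^{1r^3}(1 − o(1)) and ρ ≥ 3. Hence ρ = max(1, 3) = 3.
Therefore ρ = 3.

Order ρ = 3.


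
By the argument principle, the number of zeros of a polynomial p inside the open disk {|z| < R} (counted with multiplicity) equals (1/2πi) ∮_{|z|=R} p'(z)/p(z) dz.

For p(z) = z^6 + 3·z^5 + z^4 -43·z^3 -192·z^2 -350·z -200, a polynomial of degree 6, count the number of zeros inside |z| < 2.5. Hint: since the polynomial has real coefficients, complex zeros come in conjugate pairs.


The zeros of p are: (-2 + 1i), (-2 - 1i), (-1 + 3i), (-1 - 3i), 4, -1.
Their magnitudes are: 2.236, 2.236, 3.162, 3.162, 4, 1.
Zeros with |z| < R = 2.5: (-2 + 1i), (-2 - 1i), -1.
Count = 3.
By the argument principle, (1/2πi) ∮_{|z|=R} p'(z)/p(z) dz equals exactly this count.

Number of zeros inside |z| < 2.5: 3.


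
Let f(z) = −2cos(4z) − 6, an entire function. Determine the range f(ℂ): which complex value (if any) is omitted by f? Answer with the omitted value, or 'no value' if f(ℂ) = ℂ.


Little Picard bounds the complement of f(ℂ) to at most one point.
cos is entire and surjective onto ℂ: for every w ∈ ℂ, cos(ζ) = w has a solution ζ ∈ ℂ (e.g., via the complex inverse arccos). With ζ = 4z this gives z = ζ/(4). Then -2·cos(4z) takes every value in -2·ℂ = ℂ, and adding -6 is a bijection of ℂ. So f is surjective and omits no value. (Note: only on the real line is cos bounded by [−1, 1].)

Omitted value: no value.


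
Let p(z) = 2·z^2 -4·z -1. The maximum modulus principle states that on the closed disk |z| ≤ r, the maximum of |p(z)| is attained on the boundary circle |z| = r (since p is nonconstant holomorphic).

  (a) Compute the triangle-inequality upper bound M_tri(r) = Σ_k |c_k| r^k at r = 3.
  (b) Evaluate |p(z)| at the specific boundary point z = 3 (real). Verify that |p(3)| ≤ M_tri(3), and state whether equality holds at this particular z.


Coefficients: c_0 = -1, c_1 = -4, c_2 = 2. Radius r = 3.
Part (a). Triangle bound: M_tri(r) = Σ_k |c_k| r^k
  = |-1|·3^0 + |-4|·3^1 + |2|·3^2
  = 1 + 12 + 18 = 31.
This bounds M(r) := max_{|z|=r} |p(z)| from above; equality holds iff all terms c_k z^k can be made to align in phase at a single z on |z|=r.
Part (b). At z = 3 (real, on the circle |z| = r):
  p(3) = (-1)·3^0 + (-4)·3^1 + (2)·3^2 = 5.
  |p(3)| = 5.
Check: |p(3)| = 5 ≤ 31 = M_tri(3). ✓ Equality does not hold at z = 3 (the coefficients have mixed signs, so the terms do not all align in phase there).

M_tri(3) = 31; |p(3)| = 5; equality at z=3: no.


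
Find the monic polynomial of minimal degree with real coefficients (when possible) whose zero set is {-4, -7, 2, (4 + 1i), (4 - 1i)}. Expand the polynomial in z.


The polynomial is p(z) = ∏_{α ∈ S} (z − α), where S = {-4, -7, 2, (4 + 1i), (4 - 1i)}.
Expanding the product yields: p(z) = z^5 + z^4 -49·z^3 + 49·z^2 + 550·z -952.
Note conjugate pairs combine to real quadratics: (z − (4+1i))(z − (4−1i)) = z² − 8z + 17.
The resulting polynomial has degree 5 and real coefficients as required.

p(z) = z^5 + z^4 -49·z^3 + 49·z^2 + 550·z -952.


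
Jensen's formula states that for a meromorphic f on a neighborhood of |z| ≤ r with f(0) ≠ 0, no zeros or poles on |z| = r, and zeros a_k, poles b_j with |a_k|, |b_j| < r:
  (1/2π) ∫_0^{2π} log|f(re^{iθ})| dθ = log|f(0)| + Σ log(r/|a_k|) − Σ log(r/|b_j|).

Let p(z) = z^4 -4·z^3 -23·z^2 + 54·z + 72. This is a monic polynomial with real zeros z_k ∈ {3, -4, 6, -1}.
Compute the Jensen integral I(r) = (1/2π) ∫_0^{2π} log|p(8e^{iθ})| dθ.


Zeros: -4, -1, 3, 6; r = 8.
Inside |z| < r: -4, -1, 3, 6. Outside (|z| ≥ r): ∅.
p(0) = 72, so log|p(0)| = log(72) = 4.2767.
Apply Jensen: I(r) = log|p(0)| + Σ_k log(r/|z_k|), summed over zeros inside |z| < r.
  log(r/|z_k|) for z_k = 3: log(8/3) = 0.9808
  log(r/|z_k|) for z_k = -4: log(8/4) = 0.6931
  log(r/|z_k|) for z_k = 6: log(8/6) = 0.2877
  log(r/|z_k|) for z_k = -1: log(8/1) = 2.0794
Sum over inside zeros: 4.0411.
I(r) = log|p(0)| + (inside sum) = 4.2767 + 4.0411 = 8.3178.
Closed form (all zeros inside, monic): I(r) = n·log(r) = 4·log(8) = 8.3178. ✓

I(r) ≈ 8.3178.


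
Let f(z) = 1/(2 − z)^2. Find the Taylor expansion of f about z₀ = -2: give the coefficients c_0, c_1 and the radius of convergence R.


Let w = z − z₀, so z = z₀ + w.
Then 2 − z = 2 − (z₀ + w) = (2 − z₀) − w = 4 − w.
f(z) = 1/(4 − w)^2 = (1/(4)^2) · (1 − w/(4))^{−2}.
By the binomial series (1−u)^{−2} = Σ_{n≥0} C(n+1, 1) u^n for |u|<1, with u = w/(4):
  c_n = C(n+1, 1) / (4)^(n+2).
  c_0 = 1/(4)^2 = 1/16.
  c_1 = 2/(4)^3 = 1/32.
The series is valid for |w/d| < 1, i.e. |z − z₀| < |d|.
Radius of convergence: R = |2 − z₀| = |4| = 4 (distance from z₀ to the singularity z = 2).

c_0 = 1/16, c_1 = 1/32; R = 4.


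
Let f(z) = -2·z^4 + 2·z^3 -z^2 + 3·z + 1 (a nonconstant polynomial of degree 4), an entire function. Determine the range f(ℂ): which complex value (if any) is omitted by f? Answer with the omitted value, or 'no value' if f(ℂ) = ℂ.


Little Picard bounds the complement of f(ℂ) to at most one point.
For every w ∈ ℂ, the equation p(z) − w = 0 is a nonconstant polynomial in z and hence has at least one root by the fundamental theorem of algebra. So p is surjective onto ℂ, omitting no value.

Omitted value: no value.


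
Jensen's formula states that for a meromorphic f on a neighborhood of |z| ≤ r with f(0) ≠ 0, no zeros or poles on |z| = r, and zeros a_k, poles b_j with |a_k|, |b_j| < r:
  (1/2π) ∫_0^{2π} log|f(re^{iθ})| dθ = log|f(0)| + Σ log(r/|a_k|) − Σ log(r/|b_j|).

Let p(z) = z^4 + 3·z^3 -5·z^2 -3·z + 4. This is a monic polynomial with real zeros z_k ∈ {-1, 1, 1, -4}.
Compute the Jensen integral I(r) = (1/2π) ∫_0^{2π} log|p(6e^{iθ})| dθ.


Zeros: -4, -1, 1, 1; r = 6.
Inside |z| < r: -4, -1, 1, 1. Outside (|z| ≥ r): ∅.
p(0) = 4, so log|p(0)| = log(4) = 1.3863.
Apply Jensen: I(r) = log|p(0)| + Σ_k log(r/|z_k|), summed over zeros inside |z| < r.
  log(r/|z_k|) for z_k = -1: log(6/1) = 1.7918
  log(r/|z_k|) for z_k = 1: log(6/1) = 1.7918
  log(r/|z_k|) for z_k = 1: log(6/1) = 1.7918
  log(r/|z_k|) for z_k = -4: log(6/4) = 0.4055
Sum over inside zeros: 5.7807.
I(r) = log|p(0)| + (inside sum) = 1.3863 + 5.7807 = 7.1670.
Closed form (all zeros inside, monic): I(r) = n·log(r) = 4·log(6) = 7.1670. ✓

I(r) ≈ 7.1670.


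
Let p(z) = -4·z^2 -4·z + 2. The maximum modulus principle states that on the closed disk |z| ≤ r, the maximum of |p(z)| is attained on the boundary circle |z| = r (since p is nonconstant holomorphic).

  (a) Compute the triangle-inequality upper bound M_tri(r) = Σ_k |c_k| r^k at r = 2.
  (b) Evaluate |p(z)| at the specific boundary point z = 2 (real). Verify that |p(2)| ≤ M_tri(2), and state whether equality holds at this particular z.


Coefficients: c_0 = 2, c_1 = -4, c_2 = -4. Radius r = 2.
Part (a). Triangle bound: M_tri(r) = Σ_k |c_k| r^k
  = |2|·2^0 + |-4|·2^1 + |-4|·2^2
  = 2 + 8 + 16 = 26.
This bounds M(r) := max_{|z|=r} |p(z)| from above; equality holds iff all terms c_k z^k can be made to align in phase at a single z on |z|=r.
Part (b). At z = 2 (real, on the circle |z| = r):
  p(2) = (2)·2^0 + (-4)·2^1 + (-4)·2^2 = -22.
  |p(2)| = 22.
Check: |p(2)| = 22 ≤ 26 = M_tri(2). ✓ Equality does not hold at z = 2 (the coefficients have mixed signs, so the terms do not all align in phase there).

M_tri(2) = 26; |p(2)| = 22; equality at z=2: no.


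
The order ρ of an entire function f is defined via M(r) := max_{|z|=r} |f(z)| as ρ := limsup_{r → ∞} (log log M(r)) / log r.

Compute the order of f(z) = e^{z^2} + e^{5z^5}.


Each summand is entire of order 2 and 5 respectively (as in the single-exponential case). The order of a sum is at most the max of the orders, so ρ ≤ 5. For the lower bound: on |z|=r choose arg z so that 5z^5 is real positive; then |e^{5z^5}| = e^{5r^5} while |e^{1z^2}| ≤ e^{1r^2} = o(e^{5r^5}). So |f| ≥ e^{5r^5}(1 − o(1)) and ρ ≥ 5. Hence ρ = max(2, 5) = 5.
Therefore ρ = 5.

Order ρ = 5.


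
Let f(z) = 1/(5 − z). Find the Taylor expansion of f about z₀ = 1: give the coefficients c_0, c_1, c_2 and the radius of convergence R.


Let w = z − z₀, so z = z₀ + w.
Then 5 − z = 5 − (z₀ + w) = (5 − z₀) − w = 4 − w.
f(z) = 1/(4 − w) = (1/(4)) · 1/(1 − w/(4)) = Σ_{n≥0} w^n / (4)^(n+1).
So c_n = 1/(4)^(n+1):
  c_0 = 1/(4)^1 = 1/4.
  c_1 = 1/(4)^2 = 1/16.
  c_2 = 1/(4)^3 = 1/64.
The series is valid for |w/d| < 1, i.e. |z − z₀| < |d|.
Radius of convergence: R = |5 − z₀| = |4| = 4 (distance from z₀ to the singularity z = 5).

c_0 = 1/4, c_1 = 1/16, c_2 = 1/64; R = 4.


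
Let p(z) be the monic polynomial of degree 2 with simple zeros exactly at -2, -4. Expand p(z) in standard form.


The polynomial is p(z) = ∏_{α ∈ S} (z − α), where S = {-2, -4}.
Expanding the product yields: p(z) = z^2 + 6·z + 8.
The resulting polynomial has degree 2 and real coefficients as required.

p(z) = z^2 + 6·z + 8.


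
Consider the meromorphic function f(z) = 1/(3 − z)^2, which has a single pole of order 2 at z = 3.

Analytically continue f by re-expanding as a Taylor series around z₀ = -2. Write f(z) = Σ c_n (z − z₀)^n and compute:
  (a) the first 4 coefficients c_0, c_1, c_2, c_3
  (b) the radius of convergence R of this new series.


Let w = z − z₀, so z = z₀ + w.
Then 3 − z = 3 − (z₀ + w) = (3 − z₀) − w = 5 − w.
f(z) = 1/(5 − w)^2 = (1/(5)^2) · (1 − w/(5))^{−2}.
By the binomial series (1−u)^{−2} = Σ_{n≥0} C(n+1, 1) u^n for |u|<1, with u = w/(5):
  c_n = C(n+1, 1) / (5)^(n+2).
  c_0 = 1/(5)^2 = 1/25.
  c_1 = 2/(5)^3 = 2/125.
  c_2 = 3/(5)^4 = 3/625.
  c_3 = 4/(5)^5 = 4/3125.
The series is valid for |w/d| < 1, i.e. |z − z₀| < |d|.
Radius of convergence: R = |3 − z₀| = |5| = 5 (distance from z₀ to the singularity z = 3).

c_0 = 1/25, c_1 = 2/125, c_2 = 3/625, c_3 = 4/3125; R = 5.


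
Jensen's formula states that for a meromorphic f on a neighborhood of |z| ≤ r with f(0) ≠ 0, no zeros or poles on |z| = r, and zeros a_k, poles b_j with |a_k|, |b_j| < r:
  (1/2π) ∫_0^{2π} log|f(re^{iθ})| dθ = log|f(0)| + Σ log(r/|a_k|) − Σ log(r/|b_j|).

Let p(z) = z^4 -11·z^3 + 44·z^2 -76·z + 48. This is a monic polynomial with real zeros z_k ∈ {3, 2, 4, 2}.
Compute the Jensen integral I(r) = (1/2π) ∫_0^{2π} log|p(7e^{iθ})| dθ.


Zeros: 2, 2, 3, 4; r = 7.
Inside |z| < r: 2, 2, 3, 4. Outside (|z| ≥ r): ∅.
p(0) = 48, so log|p(0)| = log(48) = 3.8712.
Apply Jensen: I(r) = log|p(0)| + Σ_k log(r/|z_k|), summed over zeros inside |z| < r.
  log(r/|z_k|) for z_k = 3: log(7/3) = 0.8473
  log(r/|z_k|) for z_k = 2: log(7/2) = 1.2528
  log(r/|z_k|) for z_k = 4: log(7/4) = 0.5596
  log(r/|z_k|) for z_k = 2: log(7/2) = 1.2528
Sum over inside zeros: 3.9124.
I(r) = log|p(0)| + (inside sum) = 3.8712 + 3.9124 = 7.7836.
Closed form (all zeros inside, monic): I(r) = n·log(r) = 4·log(7) = 7.7836. ✓

I(r) ≈ 7.7836.


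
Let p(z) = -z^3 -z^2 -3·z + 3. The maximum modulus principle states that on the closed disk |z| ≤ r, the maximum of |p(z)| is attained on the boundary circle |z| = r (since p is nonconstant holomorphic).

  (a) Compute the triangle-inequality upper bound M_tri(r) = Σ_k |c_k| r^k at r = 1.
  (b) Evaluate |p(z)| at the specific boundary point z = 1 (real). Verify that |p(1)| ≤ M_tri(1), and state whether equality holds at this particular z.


Coefficients: c_0 = 3, c_1 = -3, c_2 = -1, c_3 = -1. Radius r = 1.
Part (a). Triangle bound: M_tri(r) = Σ_k |c_k| r^k
  = |3|·1^0 + |-3|·1^1 + |-1|·1^2 + |-1|·1^3
  = 3 + 3 + 1 + 1 = 8.
This bounds M(r) := max_{|z|=r} |p(z)| from above; equality holds iff all terms c_k z^k can be made to align in phase at a single z on |z|=r.
Part (b). At z = 1 (real, on the circle |z| = r):
  p(1) = (3)·1^0 + (-3)·1^1 + (-1)·1^2 + (-1)·1^3 = -2.
  |p(1)| = 2.
Check: |p(1)| = 2 ≤ 8 = M_tri(1). ✓ Equality does not hold at z = 1 (the coefficients have mixed signs, so the terms do not all align in phase there).

M_tri(1) = 8; |p(1)| = 2; equality at z=1: no.


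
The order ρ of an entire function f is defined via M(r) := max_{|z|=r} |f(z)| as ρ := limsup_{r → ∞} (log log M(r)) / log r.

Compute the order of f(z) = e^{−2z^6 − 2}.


|e^{−2z^6 − 2}| = e^{Re(-2·z^6) + -2} ≤ e^{2|z|^6 + -2} = e^{2r^6 + -2} on |z| = r, so ρ ≤ 6. Choosing z on |z|=r so that -2·z^6 is real positive (always possible by picking arg z appropriately) gives |f(z)| = e^{2r^6 + -2}, matching the bound. The additive constant -2 does not affect log log M(r) ~ 6·log r. Hence ρ = 6.
Therefore ρ = 6.

Order ρ = 6.


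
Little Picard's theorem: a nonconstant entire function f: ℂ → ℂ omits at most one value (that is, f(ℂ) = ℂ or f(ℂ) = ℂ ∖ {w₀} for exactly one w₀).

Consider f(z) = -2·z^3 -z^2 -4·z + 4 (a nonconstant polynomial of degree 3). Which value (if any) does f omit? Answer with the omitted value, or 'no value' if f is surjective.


Little Picard bounds the complement of f(ℂ) to at most one point.
For every w ∈ ℂ, the equation p(z) − w = 0 is a nonconstant polynomial in z and hence has at least one root by the fundamental theorem of algebra. So p is surjective onto ℂ, omitting no value.

Omitted value: no value.


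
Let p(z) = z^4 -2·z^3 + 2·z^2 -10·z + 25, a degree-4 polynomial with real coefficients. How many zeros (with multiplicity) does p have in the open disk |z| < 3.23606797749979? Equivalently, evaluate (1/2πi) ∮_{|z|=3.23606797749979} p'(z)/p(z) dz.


The zeros of p are: (-1 + 2i), (-1 - 2i), (2 + 1i), (2 - 1i).
Their magnitudes are: 2.236, 2.236, 2.236, 2.236.
Zeros with |z| < R = 3.23606797749979: (-1 + 2i), (-1 - 2i), (2 + 1i), (2 - 1i).
Count = 4.
By the argument principle, (1/2πi) ∮_{|z|=R} p'(z)/p(z) dz equals exactly this count.

Number of zeros inside |z| < 3.23606797749979: 4.


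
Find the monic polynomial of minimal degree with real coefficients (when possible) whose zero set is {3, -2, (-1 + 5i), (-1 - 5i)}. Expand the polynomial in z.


The polynomial is p(z) = ∏_{α ∈ S} (z − α), where S = {3, -2, (-1 + 5i), (-1 - 5i)}.
Expanding the product yields: p(z) = z^4 + z^3 + 18·z^2 -38·z -156.
Note conjugate pairs combine to real quadratics: (z − (-1+5i))(z − (-1−5i)) = z² + 2z + 26.
The resulting polynomial has degree 4 and real coefficients as required.

p(z) = z^4 + z^3 + 18·z^2 -38·z -156.


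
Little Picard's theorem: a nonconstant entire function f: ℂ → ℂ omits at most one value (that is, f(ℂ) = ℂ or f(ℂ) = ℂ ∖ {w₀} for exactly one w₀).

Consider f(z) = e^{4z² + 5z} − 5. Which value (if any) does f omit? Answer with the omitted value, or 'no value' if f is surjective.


Little Picard bounds the complement of f(ℂ) to at most one point.
The exponent g(z) = 4z² + 5z is a nonconstant polynomial, hence surjective onto ℂ. So e^{g(z)} takes every value in {e^w : w ∈ ℂ} = ℂ ∖ {0}. Adding -5 shifts the range to ℂ ∖ {-5}. f omits exactly -5.

Omitted value: -5.


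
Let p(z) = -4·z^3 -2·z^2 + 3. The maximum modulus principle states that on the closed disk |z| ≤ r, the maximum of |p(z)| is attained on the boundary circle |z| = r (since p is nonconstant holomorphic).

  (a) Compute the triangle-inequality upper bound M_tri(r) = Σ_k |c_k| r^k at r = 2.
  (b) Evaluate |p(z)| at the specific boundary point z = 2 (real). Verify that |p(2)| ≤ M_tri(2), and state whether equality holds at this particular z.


Coefficients: c_0 = 3, c_1 = 0, c_2 = -2, c_3 = -4. Radius r = 2.
Part (a). Triangle bound: M_tri(r) = Σ_k |c_k| r^k
  = |3|·2^0 + |0|·2^1 + |-2|·2^2 + |-4|·2^3
  = 3 + 0 + 8 + 32 = 43.
This bounds M(r) := max_{|z|=r} |p(z)| from above; equality holds iff all terms c_k z^k can be made to align in phase at a single z on |z|=r.
Part (b). At z = 2 (real, on the circle |z| = r):
  p(2) = (3)·2^0 + (0)·2^1 + (-2)·2^2 + (-4)·2^3 = -37.
  |p(2)| = 37.
Check: |p(2)| = 37 ≤ 43 = M_tri(2). ✓ Equality does not hold at z = 2 (the coefficients have mixed signs, so the terms do not all align in phase there).

M_tri(2) = 43; |p(2)| = 37; equality at z=2: no.
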